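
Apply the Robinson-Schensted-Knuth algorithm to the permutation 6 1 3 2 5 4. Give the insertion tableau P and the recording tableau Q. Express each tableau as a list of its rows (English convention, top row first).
P = [[1, 2, 4], [3, 5], [6]], Q = [[1, 3, 5], [2, 6], [4]]

Insert each entry of the permutation into P by Schensted row insertion, recording in Q the position of each new cell.

Insert 6: appended to row 1. P = [[6]].
Insert 1: 1 bumps 6 from row 1; 6 starts row 2. P = [[1], [6]].
Insert 3: appended to row 1. P = [[1, 3], [6]].
Insert 2: 2 bumps 3 from row 1; 3 bumps 6 from row 2; 6 starts row 3. P = [[1, 2], [3], [6]].
Insert 5: appended to row 1. P = [[1, 2, 5], [3], [6]].
Insert 4: 4 bumps 5 from row 1; 5 appends to row 2. P = [[1, 2, 4], [3, 5], [6]].

So P = [[1, 2, 4], [3, 5], [6]], Q = [[1, 3, 5], [2, 6], [4]].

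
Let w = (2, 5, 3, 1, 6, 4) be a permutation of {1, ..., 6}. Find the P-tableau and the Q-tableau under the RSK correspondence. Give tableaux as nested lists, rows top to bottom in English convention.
Insert each entry of the permutation into P by Schensted row insertion, recording in Q the position of each new cell.

Insert 2: appended to row 1. P = [[2]], Q = [[1]].
Insert 5: appended to row 1. P = [[2, 5]], Q = [[1, 2]].
Insert 3: 3 bumps 5 from row 1; 5 starts row 2. P = [[2, 3], [5]], Q = [[1, 2], [3]].
Insert 1: 1 bumps 2 from row 1; 2 bumps 5 from row 2; 5 starts row 3. P = [[1, 3], [2], [5]], Q = [[1, 2], [3], [4]].
Insert 6: appended to row 1. P = [[1, 3, 6], [2], [5]], Q = [[1, 2, 5], [3], [4]].
Insert 4: 4 bumps 6 from row 1; 6 appends to row 2. P = [[1, 3, 4], [2, 6], [5]], Q = [[1, 2, 5], [3, 6], [4]].

So P = [[1, 3, 4], [2, 6], [5]], Q = [[1, 2, 5], [3, 6], [4]].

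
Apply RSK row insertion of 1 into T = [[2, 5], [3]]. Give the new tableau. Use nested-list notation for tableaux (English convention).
In row 1, 1 replaces 2 (the leftmost entry greater than 1); 2 is bumped to row 2. In row 2, 2 replaces 3 (the leftmost entry greater than 2); 3 is bumped to row 3. 3 starts a new row 3. The new tableau is [[1, 5], [2], [3]].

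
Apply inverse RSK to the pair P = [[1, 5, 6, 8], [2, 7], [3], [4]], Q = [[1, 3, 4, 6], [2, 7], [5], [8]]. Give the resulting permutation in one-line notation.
4 3 5 7 2 8 6 1

Reverse the RSK construction: for i from n down to 1, find the cell of Q containing i, remove the entry at that cell from P, and reverse-bump it up through P; the value ejected from row 1 is w(i).

Step i=8: Q has 8 at row 4, column 1; remove 4 from row 4 of P and reverse-bump: 4 enters row 3 and ejects 3; 3 enters row 2 and ejects 2; 2 enters row 1 and ejects 1. So w(8) = 1. P is now [[2, 5, 6, 8], [3, 7], [4]].
Step i=7: Q has 7 at row 2, column 2; remove 7 from row 2 of P and reverse-bump: 7 enters row 1 and ejects 6. So w(7) = 6. P is now [[2, 5, 7, 8], [3], [4]].
Step i=6: Q has 6 at row 1, column 4; remove that cell from P, ejecting 8. So w(6) = 8. P is now [[2, 5, 7], [3], [4]].
Step i=5: Q has 5 at row 3, column 1; remove 4 from row 3 of P and reverse-bump: 4 enters row 2 and ejects 3; 3 enters row 1 and ejects 2. So w(5) = 2. P is now [[3, 5, 7], [4]].
Step i=4: Q has 4 at row 1, column 3; remove that cell from P, ejecting 7. So w(4) = 7. P is now [[3, 5], [4]].
Step i=3: Q has 3 at row 1, column 2; remove that cell from P, ejecting 5. So w(3) = 5. P is now [[3], [4]].
Step i=2: Q has 2 at row 2, column 1; remove 4 from row 2 of P and reverse-bump: 4 enters row 1 and ejects 3. So w(2) = 3. P is now [[4]].
Step i=1: Q has 1 at row 1, column 1; remove that cell from P, ejecting 4. So w(1) = 4. P is now [].

So w = 4 3 5 7 2 8 6 1.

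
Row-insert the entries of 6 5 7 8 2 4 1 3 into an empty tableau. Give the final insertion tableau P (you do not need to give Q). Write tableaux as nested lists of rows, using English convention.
P = [[1, 3, 8], [2, 4], [5, 7], [6]]

Insert 6: appended to row 1. P = [[6]].
Insert 5: 5 bumps 6 from row 1; 6 starts row 2. P = [[5], [6]].
Insert 7: appended to row 1. P = [[5, 7], [6]].
Insert 8: appended to row 1. P = [[5, 7, 8], [6]].
Insert 2: 2 bumps 5 from row 1; 5 bumps 6 from row 2; 6 starts row 3. P = [[2, 7, 8], [5], [6]].
Insert 4: 4 bumps 7 from row 1; 7 appends to row 2. P = [[2, 4, 8], [5, 7], [6]].
Insert 1: 1 bumps 2 from row 1; 2 bumps 5 from row 2; 5 bumps 6 from row 3; 6 starts row 4. P = [[1, 4, 8], [2, 7], [5], [6]].
Insert 3: 3 bumps 4 from row 1; 4 bumps 7 from row 2; 7 appends to row 3. P = [[1, 3, 8], [2, 4], [5, 7], [6]].

So P = [[1, 3, 8], [2, 4], [5, 7], [6]].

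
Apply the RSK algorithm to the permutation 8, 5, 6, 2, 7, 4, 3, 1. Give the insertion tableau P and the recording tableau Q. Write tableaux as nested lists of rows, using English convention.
Insert each entry of the permutation into P by Schensted row insertion, recording in Q the position of each new cell.

Insert 8: appended to row 1. P = [[8]], Q = [[1]].
Insert 5: 5 bumps 8 from row 1; 8 starts row 2. P = [[5], [8]], Q = [[1], [2]].
Insert 6: appended to row 1. P = [[5, 6], [8]], Q = [[1, 3], [2]].
Insert 2: 2 bumps 5 from row 1; 5 bumps 8 from row 2; 8 starts row 3. P = [[2, 6], [5], [8]], Q = [[1, 3], [2], [4]].
Insert 7: appended to row 1. P = [[2, 6, 7], [5], [8]], Q = [[1, 3, 5], [2], [4]].
Insert 4: 4 bumps 6 from row 1; 6 appends to row 2. P = [[2, 4, 7], [5, 6], [8]], Q = [[1, 3, 5], [2, 6], [4]].
Insert 3: 3 bumps 4 from row 1; 4 bumps 5 from row 2; 5 bumps 8 from row 3; 8 starts row 4. P = [[2, 3, 7], [4, 6], [5], [8]], Q = [[1, 3, 5], [2, 6], [4], [7]].
Insert 1: 1 bumps 2 from row 1; 2 bumps 4 from row 2; 4 bumps 5 from row 3; 5 bumps 8 from row 4; 8 starts row 5. P = [[1, 3, 7], [2, 6], [4], [5], [8]], Q = [[1, 3, 5], [2, 6], [4], [7], [8]].

So P = [[1, 3, 7], [2, 6], [4], [5], [8]], Q = [[1, 3, 5], [2, 6], [4], [7], [8]].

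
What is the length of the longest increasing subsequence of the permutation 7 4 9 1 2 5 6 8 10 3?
6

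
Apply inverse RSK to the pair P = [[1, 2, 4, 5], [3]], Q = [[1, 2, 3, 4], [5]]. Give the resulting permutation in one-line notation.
Reverse the RSK construction: for i from n down to 1, find the cell of Q containing i, remove the entry at that cell from P, and reverse-bump it up through P; the value ejected from row 1 is w(i).

Step i=5: Q has 5 at row 2, column 1; remove 3 from row 2 of P and reverse-bump: 3 enters row 1 and ejects 2. So w(5) = 2. P is now [[1, 3, 4, 5]].
Step i=4: Q has 4 at row 1, column 4; remove that cell from P, ejecting 5. So w(4) = 5. P is now [[1, 3, 4]].
Step i=3: Q has 3 at row 1, column 3; remove that cell from P, ejecting 4. So w(3) = 4. P is now [[1, 3]].
Step i=2: Q has 2 at row 1, column 2; remove that cell from P, ejecting 3. So w(2) = 3. P is now [[1]].
Step i=1: Q has 1 at row 1, column 1; remove that cell from P, ejecting 1. So w(1) = 1. P is now [].

So w = 1 3 4 5 2.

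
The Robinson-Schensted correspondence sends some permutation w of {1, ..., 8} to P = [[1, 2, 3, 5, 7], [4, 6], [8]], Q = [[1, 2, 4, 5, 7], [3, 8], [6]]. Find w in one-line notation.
1 8 2 4 6 3 7 5

Reverse RSK: for i = n, n-1, ..., 1, locate i in Q, remove the corresponding corner cell from P, and reverse-bump its entry up through P; the value ejected from row 1 is w(i).

So w = 1 8 2 4 6 3 7 5.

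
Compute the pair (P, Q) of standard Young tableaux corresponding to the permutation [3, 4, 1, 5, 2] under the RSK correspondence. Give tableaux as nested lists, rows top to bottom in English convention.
Insert each entry of the permutation into P by Schensted row insertion, recording in Q the position of each new cell.

Insert 3: appended to row 1. P = [[3]], Q = [[1]].
Insert 4: appended to row 1. P = [[3, 4]], Q = [[1, 2]].
Insert 1: 1 bumps 3 from row 1; 3 starts row 2. P = [[1, 4], [3]], Q = [[1, 2], [3]].
Insert 5: appended to row 1. P = [[1, 4, 5], [3]], Q = [[1, 2, 4], [3]].
Insert 2: 2 bumps 4 from row 1; 4 appends to row 2. P = [[1, 2, 5], [3, 4]], Q = [[1, 2, 4], [3, 5]].

So P = [[1, 2, 5], [3, 4]], Q = [[1, 2, 4], [3, 5]].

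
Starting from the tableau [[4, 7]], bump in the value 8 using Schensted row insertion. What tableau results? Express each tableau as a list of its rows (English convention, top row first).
8 is larger than every entry of row 1, so it is appended to row 1. The new tableau is [[4, 7, 8]].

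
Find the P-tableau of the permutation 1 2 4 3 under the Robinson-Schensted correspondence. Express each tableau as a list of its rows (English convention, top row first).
Insert 1: appended to row 1. P = [[1]].
Insert 2: appended to row 1. P = [[1, 2]].
Insert 4: appended to row 1. P = [[1, 2, 4]].
Insert 3: 3 bumps 4 from row 1; 4 starts row 2. P = [[1, 2, 3], [4]].

So P = [[1, 2, 3], [4]].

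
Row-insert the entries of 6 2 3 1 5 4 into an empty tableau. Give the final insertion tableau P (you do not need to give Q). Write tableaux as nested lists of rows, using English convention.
P = [[1, 3, 4], [2, 5], [6]]

After inserting 6: P = [[6]].
After inserting 2: P = [[2], [6]].
After inserting 3: P = [[2, 3], [6]].
After inserting 1: P = [[1, 3], [2], [6]].
After inserting 5: P = [[1, 3, 5], [2], [6]].
After inserting 4: P = [[1, 3, 4], [2, 5], [6]].

So P = [[1, 3, 4], [2, 5], [6]].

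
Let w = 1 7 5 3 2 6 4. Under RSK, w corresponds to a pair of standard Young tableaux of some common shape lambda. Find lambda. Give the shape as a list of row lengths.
Row-insert each entry into an empty tableau.

After inserting 1: P = [[1]].
After inserting 7: P = [[1, 7]].
After inserting 5: P = [[1, 5], [7]].
After inserting 3: P = [[1, 3], [5], [7]].
After inserting 2: P = [[1, 2], [3], [5], [7]].
After inserting 6: P = [[1, 2, 6], [3], [5], [7]].
After inserting 4: P = [[1, 2, 4], [3, 6], [5], [7]].

The final insertion tableau P = [[1, 2, 4], [3, 6], [5], [7]] has shape [3, 2, 1, 1].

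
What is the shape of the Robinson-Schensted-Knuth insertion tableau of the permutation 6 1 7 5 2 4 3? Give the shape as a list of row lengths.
Row-insert each entry into an empty tableau.

After inserting 6: P = [[6]].
After inserting 1: P = [[1], [6]].
After inserting 7: P = [[1, 7], [6]].
After inserting 5: P = [[1, 5], [6, 7]].
After inserting 2: P = [[1, 2], [5, 7], [6]].
After inserting 4: P = [[1, 2, 4], [5, 7], [6]].
After inserting 3: P = [[1, 2, 3], [4, 7], [5], [6]].

The final insertion tableau P = [[1, 2, 3], [4, 7], [5], [6]] has shape [3, 2, 1, 1].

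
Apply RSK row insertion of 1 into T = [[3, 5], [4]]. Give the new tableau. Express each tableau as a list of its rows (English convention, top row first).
In row 1, 1 replaces 3 (the leftmost entry greater than 1); 3 is bumped to row 2. In row 2, 3 replaces 4 (the leftmost entry greater than 3); 4 is bumped to row 3. 4 starts a new row 3. The new tableau is [[1, 5], [3], [4]].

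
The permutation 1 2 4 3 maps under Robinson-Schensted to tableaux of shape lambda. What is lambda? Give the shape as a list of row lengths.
[3, 1]

Row-insert each entry into an empty tableau.

After inserting 1: P = [[1]].
After inserting 2: P = [[1, 2]].
After inserting 4: P = [[1, 2, 4]].
After inserting 3: P = [[1, 2, 3], [4]].

The final insertion tableau P = [[1, 2, 3], [4]] has shape [3, 1].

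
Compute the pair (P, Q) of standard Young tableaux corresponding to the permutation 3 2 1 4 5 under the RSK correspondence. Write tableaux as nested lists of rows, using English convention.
P = [[1, 4, 5], [2], [3]], Q = [[1, 4, 5], [2], [3]]

Insert each entry of the permutation into P by Schensted row insertion, recording in Q the position of each new cell.

Insert 3: appended to row 1. P = [[3]], Q = [[1]].
Insert 2: 2 bumps 3 from row 1; 3 starts row 2. P = [[2], [3]], Q = [[1], [2]].
Insert 1: 1 bumps 2 from row 1; 2 bumps 3 from row 2; 3 starts row 3. P = [[1], [2], [3]], Q = [[1], [2], [3]].
Insert 4: appended to row 1. P = [[1, 4], [2], [3]], Q = [[1, 4], [2], [3]].
Insert 5: appended to row 1. P = [[1, 4, 5], [2], [3]], Q = [[1, 4, 5], [2], [3]].

So P = [[1, 4, 5], [2], [3]], Q = [[1, 4, 5], [2], [3]].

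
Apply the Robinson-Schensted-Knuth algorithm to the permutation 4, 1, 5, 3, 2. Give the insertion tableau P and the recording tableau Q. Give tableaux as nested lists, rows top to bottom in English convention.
P = [[1, 2], [3, 5], [4]], Q = [[1, 3], [2, 4], [5]]

Insert each entry of the permutation into P by Schensted row insertion, recording in Q the position of each new cell.

Insert 4: appended to row 1. P = [[4]].
Insert 1: 1 bumps 4 from row 1; 4 starts row 2. P = [[1], [4]].
Insert 5: appended to row 1. P = [[1, 5], [4]].
Insert 3: 3 bumps 5 from row 1; 5 appends to row 2. P = [[1, 3], [4, 5]].
Insert 2: 2 bumps 3 from row 1; 3 bumps 4 from row 2; 4 starts row 3. P = [[1, 2], [3, 5], [4]].

So P = [[1, 2], [3, 5], [4]], Q = [[1, 3], [2, 4], [5]].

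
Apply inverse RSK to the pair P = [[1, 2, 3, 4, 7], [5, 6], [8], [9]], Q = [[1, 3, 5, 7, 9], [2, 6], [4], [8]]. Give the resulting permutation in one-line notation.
9 1 5 2 8 3 6 4 7

Reverse the RSK construction: for i from n down to 1, find the cell of Q containing i, remove the entry at that cell from P, and reverse-bump it up through P; the value ejected from row 1 is w(i).

Step i=9: Q has 9 at row 1, column 5; remove that cell from P, ejecting 7. So w(9) = 7. P is now [[1, 2, 3, 4], [5, 6], [8], [9]].
Step i=8: Q has 8 at row 4, column 1; remove 9 from row 4 of P and reverse-bump: 9 enters row 3 and ejects 8; 8 enters row 2 and ejects 6; 6 enters row 1 and ejects 4. So w(8) = 4. P is now [[1, 2, 3, 6], [5, 8], [9]].
Step i=7: Q has 7 at row 1, column 4; remove that cell from P, ejecting 6. So w(7) = 6. P is now [[1, 2, 3], [5, 8], [9]].
Step i=6: Q has 6 at row 2, column 2; remove 8 from row 2 of P and reverse-bump: 8 enters row 1 and ejects 3. So w(6) = 3. P is now [[1, 2, 8], [5], [9]].
Step i=5: Q has 5 at row 1, column 3; remove that cell from P, ejecting 8. So w(5) = 8. P is now [[1, 2], [5], [9]].
Step i=4: Q has 4 at row 3, column 1; remove 9 from row 3 of P and reverse-bump: 9 enters row 2 and ejects 5; 5 enters row 1 and ejects 2. So w(4) = 2. P is now [[1, 5], [9]].
Step i=3: Q has 3 at row 1, column 2; remove that cell from P, ejecting 5. So w(3) = 5. P is now [[1], [9]].
Step i=2: Q has 2 at row 2, column 1; remove 9 from row 2 of P and reverse-bump: 9 enters row 1 and ejects 1. So w(2) = 1. P is now [[9]].
Step i=1: Q has 1 at row 1, column 1; remove that cell from P, ejecting 9. So w(1) = 9. P is now [].

So w = 9 1 5 2 8 3 6 4 7.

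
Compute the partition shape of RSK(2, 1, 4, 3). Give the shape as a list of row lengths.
Row-insert each entry into an empty tableau.

After inserting 2: P = [[2]].
After inserting 1: P = [[1], [2]].
After inserting 4: P = [[1, 4], [2]].
After inserting 3: P = [[1, 3], [2, 4]].

The final insertion tableau P = [[1, 3], [2, 4]] has shape [2, 2].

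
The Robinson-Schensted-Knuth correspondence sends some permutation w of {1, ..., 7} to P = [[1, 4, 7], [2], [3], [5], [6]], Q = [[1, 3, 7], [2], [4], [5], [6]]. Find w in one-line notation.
Reverse RSK: for i = n, n-1, ..., 1, locate i in Q, remove the corresponding corner cell from P, and reverse-bump its entry up through P; the value ejected from row 1 is w(i).

So w = 6 3 5 4 2 1 7.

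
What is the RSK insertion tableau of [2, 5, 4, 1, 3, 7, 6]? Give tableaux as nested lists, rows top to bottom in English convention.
Insert 2: appended to row 1. P = [[2]].
Insert 5: appended to row 1. P = [[2, 5]].
Insert 4: 4 bumps 5 from row 1; 5 starts row 2. P = [[2, 4], [5]].
Insert 1: 1 bumps 2 from row 1; 2 bumps 5 from row 2; 5 starts row 3. P = [[1, 4], [2], [5]].
Insert 3: 3 bumps 4 from row 1; 4 appends to row 2. P = [[1, 3], [2, 4], [5]].
Insert 7: appended to row 1. P = [[1, 3, 7], [2, 4], [5]].
Insert 6: 6 bumps 7 from row 1; 7 appends to row 2. P = [[1, 3, 6], [2, 4, 7], [5]].

So P = [[1, 3, 6], [2, 4, 7], [5]].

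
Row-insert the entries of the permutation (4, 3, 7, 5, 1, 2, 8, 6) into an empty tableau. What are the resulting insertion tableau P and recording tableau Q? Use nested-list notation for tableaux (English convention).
P = [[1, 2, 6], [3, 5, 8], [4, 7]], Q = [[1, 3, 7], [2, 4, 8], [5, 6]]

Insert each entry of the permutation into P by Schensted row insertion, recording in Q the position of each new cell.

Insert 4: appended to row 1. P = [[4]], Q = [[1]].
Insert 3: 3 bumps 4 from row 1; 4 starts row 2. P = [[3], [4]], Q = [[1], [2]].
Insert 7: appended to row 1. P = [[3, 7], [4]], Q = [[1, 3], [2]].
Insert 5: 5 bumps 7 from row 1; 7 appends to row 2. P = [[3, 5], [4, 7]], Q = [[1, 3], [2, 4]].
Insert 1: 1 bumps 3 from row 1; 3 bumps 4 from row 2; 4 starts row 3. P = [[1, 5], [3, 7], [4]], Q = [[1, 3], [2, 4], [5]].
Insert 2: 2 bumps 5 from row 1; 5 bumps 7 from row 2; 7 appends to row 3. P = [[1, 2], [3, 5], [4, 7]], Q = [[1, 3], [2, 4], [5, 6]].
Insert 8: appended to row 1. P = [[1, 2, 8], [3, 5], [4, 7]], Q = [[1, 3, 7], [2, 4], [5, 6]].
Insert 6: 6 bumps 8 from row 1; 8 appends to row 2. P = [[1, 2, 6], [3, 5, 8], [4, 7]], Q = [[1, 3, 7], [2, 4, 8], [5, 6]].

So P = [[1, 2, 6], [3, 5, 8], [4, 7]], Q = [[1, 3, 7], [2, 4, 8], [5, 6]].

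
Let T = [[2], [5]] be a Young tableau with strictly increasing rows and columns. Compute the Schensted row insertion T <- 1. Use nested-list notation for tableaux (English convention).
[[1], [2], [5]]

In row 1, 1 replaces 2 (the leftmost entry greater than 1); 2 is bumped to row 2. In row 2, 2 replaces 5 (the leftmost entry greater than 2); 5 is bumped to row 3. 5 starts a new row 3. The new tableau is [[1], [2], [5]].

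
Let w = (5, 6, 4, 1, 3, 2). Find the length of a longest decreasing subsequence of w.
4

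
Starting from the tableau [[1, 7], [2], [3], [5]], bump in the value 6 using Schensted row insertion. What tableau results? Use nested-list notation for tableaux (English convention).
[[1, 6], [2, 7], [3], [5]]

In row 1, 6 replaces 7 (the leftmost entry greater than 6); 7 is bumped to row 2. 7 is appended to row 2. The new tableau is [[1, 6], [2, 7], [3], [5]].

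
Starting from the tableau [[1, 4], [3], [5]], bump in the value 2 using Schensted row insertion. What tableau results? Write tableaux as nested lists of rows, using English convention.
[[1, 2], [3, 4], [5]]

In row 1, 2 replaces 4 (the leftmost entry greater than 2); 4 is bumped to row 2. 4 is appended to row 2. The new tableau is [[1, 2], [3, 4], [5]].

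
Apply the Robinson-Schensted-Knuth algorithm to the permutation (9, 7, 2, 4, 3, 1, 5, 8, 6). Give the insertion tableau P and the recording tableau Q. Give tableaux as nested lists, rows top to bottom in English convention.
Insert each entry of the permutation into P by Schensted row insertion, recording in Q the position of each new cell.

Insert 9: appended to row 1. P = [[9]].
Insert 7: 7 bumps 9 from row 1; 9 starts row 2. P = [[7], [9]].
Insert 2: 2 bumps 7 from row 1; 7 bumps 9 from row 2; 9 starts row 3. P = [[2], [7], [9]].
Insert 4: appended to row 1. P = [[2, 4], [7], [9]].
Insert 3: 3 bumps 4 from row 1; 4 bumps 7 from row 2; 7 bumps 9 from row 3; 9 starts row 4. P = [[2, 3], [4], [7], [9]].
Insert 1: 1 bumps 2 from row 1; 2 bumps 4 from row 2; 4 bumps 7 from row 3; 7 bumps 9 from row 4; 9 starts row 5. P = [[1, 3], [2], [4], [7], [9]].
Insert 5: appended to row 1. P = [[1, 3, 5], [2], [4], [7], [9]].
Insert 8: appended to row 1. P = [[1, 3, 5, 8], [2], [4], [7], [9]].
Insert 6: 6 bumps 8 from row 1; 8 appends to row 2. P = [[1, 3, 5, 6], [2, 8], [4], [7], [9]].

So P = [[1, 3, 5, 6], [2, 8], [4], [7], [9]], Q = [[1, 4, 7, 8], [2, 9], [3], [5], [6]].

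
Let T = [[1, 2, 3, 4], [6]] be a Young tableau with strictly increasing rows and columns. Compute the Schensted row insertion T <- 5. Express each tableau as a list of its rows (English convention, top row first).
5 is larger than every entry of row 1, so it is appended to row 1. The new tableau is [[1, 2, 3, 4, 5], [6]].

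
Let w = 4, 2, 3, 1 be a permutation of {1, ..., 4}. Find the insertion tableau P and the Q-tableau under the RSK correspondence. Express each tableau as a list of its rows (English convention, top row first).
P = [[1, 3], [2], [4]], Q = [[1, 3], [2], [4]]

Insert each entry of the permutation into P by Schensted row insertion, recording in Q the position of each new cell.

Insert 4: appended to row 1. P = [[4]].
Insert 2: 2 bumps 4 from row 1; 4 starts row 2. P = [[2], [4]].
Insert 3: appended to row 1. P = [[2, 3], [4]].
Insert 1: 1 bumps 2 from row 1; 2 bumps 4 from row 2; 4 starts row 3. P = [[1, 3], [2], [4]].

So P = [[1, 3], [2], [4]], Q = [[1, 3], [2], [4]].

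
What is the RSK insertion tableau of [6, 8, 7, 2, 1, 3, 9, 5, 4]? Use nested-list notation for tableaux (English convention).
Insert 6: appended to row 1. P = [[6]].
Insert 8: appended to row 1. P = [[6, 8]].
Insert 7: 7 bumps 8 from row 1; 8 starts row 2. P = [[6, 7], [8]].
Insert 2: 2 bumps 6 from row 1; 6 bumps 8 from row 2; 8 starts row 3. P = [[2, 7], [6], [8]].
Insert 1: 1 bumps 2 from row 1; 2 bumps 6 from row 2; 6 bumps 8 from row 3; 8 starts row 4. P = [[1, 7], [2], [6], [8]].
Insert 3: 3 bumps 7 from row 1; 7 appends to row 2. P = [[1, 3], [2, 7], [6], [8]].
Insert 9: appended to row 1. P = [[1, 3, 9], [2, 7], [6], [8]].
Insert 5: 5 bumps 9 from row 1; 9 appends to row 2. P = [[1, 3, 5], [2, 7, 9], [6], [8]].
Insert 4: 4 bumps 5 from row 1; 5 bumps 7 from row 2; 7 appends to row 3. P = [[1, 3, 4], [2, 5, 9], [6, 7], [8]].

So P = [[1, 3, 4], [2, 5, 9], [6, 7], [8]].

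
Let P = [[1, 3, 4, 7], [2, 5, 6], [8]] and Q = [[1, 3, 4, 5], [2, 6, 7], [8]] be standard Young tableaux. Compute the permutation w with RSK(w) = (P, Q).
Reverse the RSK construction: for i from n down to 1, find the cell of Q containing i, remove the entry at that cell from P, and reverse-bump it up through P; the value ejected from row 1 is w(i).

Step i=8: Q has 8 at row 3, column 1; remove 8 from row 3 of P and reverse-bump: 8 enters row 2 and ejects 6; 6 enters row 1 and ejects 4. So w(8) = 4. P is now [[1, 3, 6, 7], [2, 5, 8]].
Step i=7: Q has 7 at row 2, column 3; remove 8 from row 2 of P and reverse-bump: 8 enters row 1 and ejects 7. So w(7) = 7. P is now [[1, 3, 6, 8], [2, 5]].
Step i=6: Q has 6 at row 2, column 2; remove 5 from row 2 of P and reverse-bump: 5 enters row 1 and ejects 3. So w(6) = 3. P is now [[1, 5, 6, 8], [2]].
Step i=5: Q has 5 at row 1, column 4; remove that cell from P, ejecting 8. So w(5) = 8. P is now [[1, 5, 6], [2]].
Step i=4: Q has 4 at row 1, column 3; remove that cell from P, ejecting 6. So w(4) = 6. P is now [[1, 5], [2]].
Step i=3: Q has 3 at row 1, column 2; remove that cell from P, ejecting 5. So w(3) = 5. P is now [[1], [2]].
Step i=2: Q has 2 at row 2, column 1; remove 2 from row 2 of P and reverse-bump: 2 enters row 1 and ejects 1. So w(2) = 1. P is now [[2]].
Step i=1: Q has 1 at row 1, column 1; remove that cell from P, ejecting 2. So w(1) = 2. P is now [].

So w = 2 1 5 6 8 3 7 4.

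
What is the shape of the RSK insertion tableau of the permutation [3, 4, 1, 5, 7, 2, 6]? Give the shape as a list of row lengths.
Row-insert each entry into an empty tableau.

After inserting 3: P = [[3]].
After inserting 4: P = [[3, 4]].
After inserting 1: P = [[1, 4], [3]].
After inserting 5: P = [[1, 4, 5], [3]].
After inserting 7: P = [[1, 4, 5, 7], [3]].
After inserting 2: P = [[1, 2, 5, 7], [3, 4]].
After inserting 6: P = [[1, 2, 5, 6], [3, 4, 7]].

The final insertion tableau P = [[1, 2, 5, 6], [3, 4, 7]] has shape [4, 3].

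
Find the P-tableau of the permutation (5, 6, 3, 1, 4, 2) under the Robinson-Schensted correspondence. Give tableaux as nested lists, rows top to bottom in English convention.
Insert 5: appended to row 1. P = [[5]].
Insert 6: appended to row 1. P = [[5, 6]].
Insert 3: 3 bumps 5 from row 1; 5 starts row 2. P = [[3, 6], [5]].
Insert 1: 1 bumps 3 from row 1; 3 bumps 5 from row 2; 5 starts row 3. P = [[1, 6], [3], [5]].
Insert 4: 4 bumps 6 from row 1; 6 appends to row 2. P = [[1, 4], [3, 6], [5]].
Insert 2: 2 bumps 4 from row 1; 4 bumps 6 from row 2; 6 appends to row 3. P = [[1, 2], [3, 4], [5, 6]].

So P = [[1, 2], [3, 4], [5, 6]].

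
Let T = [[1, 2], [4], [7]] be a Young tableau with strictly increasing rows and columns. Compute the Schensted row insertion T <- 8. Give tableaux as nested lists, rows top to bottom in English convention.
[[1, 2, 8], [4], [7]]

8 is larger than every entry of row 1, so it is appended to row 1. The new tableau is [[1, 2, 8], [4], [7]].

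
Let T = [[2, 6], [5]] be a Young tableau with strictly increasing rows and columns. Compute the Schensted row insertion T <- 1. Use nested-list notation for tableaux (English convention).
In row 1, 1 replaces 2 (the leftmost entry greater than 1); 2 is bumped to row 2. In row 2, 2 replaces 5 (the leftmost entry greater than 2); 5 is bumped to row 3. 5 starts a new row 3. The new tableau is [[1, 6], [2], [5]].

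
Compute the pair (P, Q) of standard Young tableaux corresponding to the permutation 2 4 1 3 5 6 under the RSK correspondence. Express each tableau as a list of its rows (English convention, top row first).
P = [[1, 3, 5, 6], [2, 4]], Q = [[1, 2, 5, 6], [3, 4]]

Insert each entry of the permutation into P by Schensted row insertion, recording in Q the position of each new cell.

Insert 2: appended to row 1. P = [[2]], Q = [[1]].
Insert 4: appended to row 1. P = [[2, 4]], Q = [[1, 2]].
Insert 1: 1 bumps 2 from row 1; 2 starts row 2. P = [[1, 4], [2]], Q = [[1, 2], [3]].
Insert 3: 3 bumps 4 from row 1; 4 appends to row 2. P = [[1, 3], [2, 4]], Q = [[1, 2], [3, 4]].
Insert 5: appended to row 1. P = [[1, 3, 5], [2, 4]], Q = [[1, 2, 5], [3, 4]].
Insert 6: appended to row 1. P = [[1, 3, 5, 6], [2, 4]], Q = [[1, 2, 5, 6], [3, 4]].

So P = [[1, 3, 5, 6], [2, 4]], Q = [[1, 2, 5, 6], [3, 4]].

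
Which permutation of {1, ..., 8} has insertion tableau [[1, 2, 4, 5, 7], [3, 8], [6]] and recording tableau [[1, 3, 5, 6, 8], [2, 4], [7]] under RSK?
6 1 8 3 4 5 2 7

Reverse the RSK construction: for i from n down to 1, find the cell of Q containing i, remove the entry at that cell from P, and reverse-bump it up through P; the value ejected from row 1 is w(i).

Step i=8: Q has 8 at row 1, column 5; remove that cell from P, ejecting 7. So w(8) = 7. P is now [[1, 2, 4, 5], [3, 8], [6]].
Step i=7: Q has 7 at row 3, column 1; remove 6 from row 3 of P and reverse-bump: 6 enters row 2 and ejects 3; 3 enters row 1 and ejects 2. So w(7) = 2. P is now [[1, 3, 4, 5], [6, 8]].
Step i=6: Q has 6 at row 1, column 4; remove that cell from P, ejecting 5. So w(6) = 5. P is now [[1, 3, 4], [6, 8]].
Step i=5: Q has 5 at row 1, column 3; remove that cell from P, ejecting 4. So w(5) = 4. P is now [[1, 3], [6, 8]].
Step i=4: Q has 4 at row 2, column 2; remove 8 from row 2 of P and reverse-bump: 8 enters row 1 and ejects 3. So w(4) = 3. P is now [[1, 8], [6]].
Step i=3: Q has 3 at row 1, column 2; remove that cell from P, ejecting 8. So w(3) = 8. P is now [[1], [6]].
Step i=2: Q has 2 at row 2, column 1; remove 6 from row 2 of P and reverse-bump: 6 enters row 1 and ejects 1. So w(2) = 1. P is now [[6]].
Step i=1: Q has 1 at row 1, column 1; remove that cell from P, ejecting 6. So w(1) = 6. P is now [].

So w = 6 1 8 3 4 5 2 7.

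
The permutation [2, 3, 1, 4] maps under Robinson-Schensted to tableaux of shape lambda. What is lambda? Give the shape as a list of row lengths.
Row-insert each entry into an empty tableau.

After inserting 2: P = [[2]].
After inserting 3: P = [[2, 3]].
After inserting 1: P = [[1, 3], [2]].
After inserting 4: P = [[1, 3, 4], [2]].

The final insertion tableau P = [[1, 3, 4], [2]] has shape [3, 1].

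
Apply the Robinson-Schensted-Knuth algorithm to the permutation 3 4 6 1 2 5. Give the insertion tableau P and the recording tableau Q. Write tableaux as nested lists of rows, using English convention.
Insert each entry of the permutation into P by Schensted row insertion, recording in Q the position of each new cell.

Insert 3: appended to row 1. P = [[3]].
Insert 4: appended to row 1. P = [[3, 4]].
Insert 6: appended to row 1. P = [[3, 4, 6]].
Insert 1: 1 bumps 3 from row 1; 3 starts row 2. P = [[1, 4, 6], [3]].
Insert 2: 2 bumps 4 from row 1; 4 appends to row 2. P = [[1, 2, 6], [3, 4]].
Insert 5: 5 bumps 6 from row 1; 6 appends to row 2. P = [[1, 2, 5], [3, 4, 6]].

So P = [[1, 2, 5], [3, 4, 6]], Q = [[1, 2, 3], [4, 5, 6]].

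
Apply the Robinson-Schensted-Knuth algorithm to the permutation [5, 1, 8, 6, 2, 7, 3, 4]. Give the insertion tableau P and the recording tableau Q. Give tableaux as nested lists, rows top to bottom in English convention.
Insert each entry of the permutation into P by Schensted row insertion, recording in Q the position of each new cell.

Insert 5: appended to row 1. P = [[5]].
Insert 1: 1 bumps 5 from row 1; 5 starts row 2. P = [[1], [5]].
Insert 8: appended to row 1. P = [[1, 8], [5]].
Insert 6: 6 bumps 8 from row 1; 8 appends to row 2. P = [[1, 6], [5, 8]].
Insert 2: 2 bumps 6 from row 1; 6 bumps 8 from row 2; 8 starts row 3. P = [[1, 2], [5, 6], [8]].
Insert 7: appended to row 1. P = [[1, 2, 7], [5, 6], [8]].
Insert 3: 3 bumps 7 from row 1; 7 appends to row 2. P = [[1, 2, 3], [5, 6, 7], [8]].
Insert 4: appended to row 1. P = [[1, 2, 3, 4], [5, 6, 7], [8]].

So P = [[1, 2, 3, 4], [5, 6, 7], [8]], Q = [[1, 3, 6, 8], [2, 4, 7], [5]].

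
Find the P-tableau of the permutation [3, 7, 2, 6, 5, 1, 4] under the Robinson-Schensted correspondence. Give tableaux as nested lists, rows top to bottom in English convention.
After inserting 3: P = [[3]].
After inserting 7: P = [[3, 7]].
After inserting 2: P = [[2, 7], [3]].
After inserting 6: P = [[2, 6], [3, 7]].
After inserting 5: P = [[2, 5], [3, 6], [7]].
After inserting 1: P = [[1, 5], [2, 6], [3], [7]].
After inserting 4: P = [[1, 4], [2, 5], [3, 6], [7]].

So P = [[1, 4], [2, 5], [3, 6], [7]].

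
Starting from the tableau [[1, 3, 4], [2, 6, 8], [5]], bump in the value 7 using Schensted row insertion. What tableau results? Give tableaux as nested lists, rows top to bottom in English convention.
[[1, 3, 4, 7], [2, 6, 8], [5]]

7 is larger than every entry of row 1, so it is appended to row 1. The new tableau is [[1, 3, 4, 7], [2, 6, 8], [5]].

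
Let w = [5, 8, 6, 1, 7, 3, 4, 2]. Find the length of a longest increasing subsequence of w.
3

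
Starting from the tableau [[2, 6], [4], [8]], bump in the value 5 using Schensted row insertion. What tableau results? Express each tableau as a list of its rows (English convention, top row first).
[[2, 5], [4, 6], [8]]

In row 1, 5 replaces 6 (the leftmost entry greater than 5); 6 is bumped to row 2. 6 is appended to row 2. The new tableau is [[2, 5], [4, 6], [8]].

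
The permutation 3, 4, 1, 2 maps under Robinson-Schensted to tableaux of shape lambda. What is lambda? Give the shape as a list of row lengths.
[2, 2]

Row-insert each entry into an empty tableau.

After inserting 3: P = [[3]].
After inserting 4: P = [[3, 4]].
After inserting 1: P = [[1, 4], [3]].
After inserting 2: P = [[1, 2], [3, 4]].

The final insertion tableau P = [[1, 2], [3, 4]] has shape [2, 2].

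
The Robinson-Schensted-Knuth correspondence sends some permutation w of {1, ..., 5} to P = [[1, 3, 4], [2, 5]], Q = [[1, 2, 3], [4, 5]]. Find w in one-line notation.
Reverse the RSK construction: for i from n down to 1, find the cell of Q containing i, remove the entry at that cell from P, and reverse-bump it up through P; the value ejected from row 1 is w(i).

Step i=5: Q has 5 at row 2, column 2; remove 5 from row 2 of P and reverse-bump: 5 enters row 1 and ejects 4. So w(5) = 4. P is now [[1, 3, 5], [2]].
Step i=4: Q has 4 at row 2, column 1; remove 2 from row 2 of P and reverse-bump: 2 enters row 1 and ejects 1. So w(4) = 1. P is now [[2, 3, 5]].
Step i=3: Q has 3 at row 1, column 3; remove that cell from P, ejecting 5. So w(3) = 5. P is now [[2, 3]].
Step i=2: Q has 2 at row 1, column 2; remove that cell from P, ejecting 3. So w(2) = 3. P is now [[2]].
Step i=1: Q has 1 at row 1, column 1; remove that cell from P, ejecting 2. So w(1) = 2. P is now [].

So w = 2 3 5 1 4.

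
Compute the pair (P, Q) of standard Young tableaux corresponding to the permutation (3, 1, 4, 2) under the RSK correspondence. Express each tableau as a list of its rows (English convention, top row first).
Insert each entry of the permutation into P by Schensted row insertion, recording in Q the position of each new cell.

After inserting 3: P = [[3]].
After inserting 1: P = [[1], [3]].
After inserting 4: P = [[1, 4], [3]].
After inserting 2: P = [[1, 2], [3, 4]].

So P = [[1, 2], [3, 4]], Q = [[1, 3], [2, 4]].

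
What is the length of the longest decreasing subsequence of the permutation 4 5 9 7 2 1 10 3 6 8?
4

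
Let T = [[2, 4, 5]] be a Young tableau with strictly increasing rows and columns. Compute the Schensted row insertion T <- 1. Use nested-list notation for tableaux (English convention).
[[1, 4, 5], [2]]

In row 1, 1 replaces 2 (the leftmost entry greater than 1); 2 is bumped to row 2. 2 starts a new row 2. The new tableau is [[1, 4, 5], [2]].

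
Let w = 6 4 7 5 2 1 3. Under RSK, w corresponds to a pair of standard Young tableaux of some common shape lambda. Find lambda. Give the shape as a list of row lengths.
Row-insert each entry into an empty tableau.

After inserting 6: P = [[6]].
After inserting 4: P = [[4], [6]].
After inserting 7: P = [[4, 7], [6]].
After inserting 5: P = [[4, 5], [6, 7]].
After inserting 2: P = [[2, 5], [4, 7], [6]].
After inserting 1: P = [[1, 5], [2, 7], [4], [6]].
After inserting 3: P = [[1, 3], [2, 5], [4, 7], [6]].

The final insertion tableau P = [[1, 3], [2, 5], [4, 7], [6]] has shape [2, 2, 2, 1].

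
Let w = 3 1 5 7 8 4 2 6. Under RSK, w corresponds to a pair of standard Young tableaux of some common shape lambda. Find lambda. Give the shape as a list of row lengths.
Row-insert each entry into an empty tableau.

After inserting 3: P = [[3]].
After inserting 1: P = [[1], [3]].
After inserting 5: P = [[1, 5], [3]].
After inserting 7: P = [[1, 5, 7], [3]].
After inserting 8: P = [[1, 5, 7, 8], [3]].
After inserting 4: P = [[1, 4, 7, 8], [3, 5]].
After inserting 2: P = [[1, 2, 7, 8], [3, 4], [5]].
After inserting 6: P = [[1, 2, 6, 8], [3, 4, 7], [5]].

The final insertion tableau P = [[1, 2, 6, 8], [3, 4, 7], [5]] has shape [4, 3, 1].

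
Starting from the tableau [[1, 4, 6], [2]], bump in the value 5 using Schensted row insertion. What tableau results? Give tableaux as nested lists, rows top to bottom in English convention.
[[1, 4, 5], [2, 6]]

In row 1, 5 replaces 6 (the leftmost entry greater than 5); 6 is bumped to row 2. 6 is appended to row 2. The new tableau is [[1, 4, 5], [2, 6]].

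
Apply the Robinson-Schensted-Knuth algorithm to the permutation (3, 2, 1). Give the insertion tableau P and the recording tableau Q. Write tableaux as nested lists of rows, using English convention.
P = [[1], [2], [3]], Q = [[1], [2], [3]]

Insert each entry of the permutation into P by Schensted row insertion, recording in Q the position of each new cell.

Insert 3: appended to row 1. P = [[3]].
Insert 2: 2 bumps 3 from row 1; 3 starts row 2. P = [[2], [3]].
Insert 1: 1 bumps 2 from row 1; 2 bumps 3 from row 2; 3 starts row 3. P = [[1], [2], [3]].

So P = [[1], [2], [3]], Q = [[1], [2], [3]].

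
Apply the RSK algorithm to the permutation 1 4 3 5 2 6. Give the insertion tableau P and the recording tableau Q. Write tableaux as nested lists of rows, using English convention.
P = [[1, 2, 5, 6], [3], [4]], Q = [[1, 2, 4, 6], [3], [5]]

Insert each entry of the permutation into P by Schensted row insertion, recording in Q the position of each new cell.

Insert 1: appended to row 1. P = [[1]].
Insert 4: appended to row 1. P = [[1, 4]].
Insert 3: 3 bumps 4 from row 1; 4 starts row 2. P = [[1, 3], [4]].
Insert 5: appended to row 1. P = [[1, 3, 5], [4]].
Insert 2: 2 bumps 3 from row 1; 3 bumps 4 from row 2; 4 starts row 3. P = [[1, 2, 5], [3], [4]].
Insert 6: appended to row 1. P = [[1, 2, 5, 6], [3], [4]].

So P = [[1, 2, 5, 6], [3], [4]], Q = [[1, 2, 4, 6], [3], [5]].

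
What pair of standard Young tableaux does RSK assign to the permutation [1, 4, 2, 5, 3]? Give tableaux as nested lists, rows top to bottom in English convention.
Insert each entry of the permutation into P by Schensted row insertion, recording in Q the position of each new cell.

Insert 1: appended to row 1. P = [[1]].
Insert 4: appended to row 1. P = [[1, 4]].
Insert 2: 2 bumps 4 from row 1; 4 starts row 2. P = [[1, 2], [4]].
Insert 5: appended to row 1. P = [[1, 2, 5], [4]].
Insert 3: 3 bumps 5 from row 1; 5 appends to row 2. P = [[1, 2, 3], [4, 5]].

So P = [[1, 2, 3], [4, 5]], Q = [[1, 2, 4], [3, 5]].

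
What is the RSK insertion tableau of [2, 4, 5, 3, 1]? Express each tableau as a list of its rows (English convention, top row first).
P = [[1, 3, 5], [2], [4]]

Insert 2: appended to row 1. P = [[2]].
Insert 4: appended to row 1. P = [[2, 4]].
Insert 5: appended to row 1. P = [[2, 4, 5]].
Insert 3: 3 bumps 4 from row 1; 4 starts row 2. P = [[2, 3, 5], [4]].
Insert 1: 1 bumps 2 from row 1; 2 bumps 4 from row 2; 4 starts row 3. P = [[1, 3, 5], [2], [4]].

So P = [[1, 3, 5], [2], [4]].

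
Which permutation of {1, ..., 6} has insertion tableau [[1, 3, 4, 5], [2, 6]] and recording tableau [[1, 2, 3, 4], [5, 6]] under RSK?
2 3 4 6 1 5

Reverse the RSK construction: for i from n down to 1, find the cell of Q containing i, remove the entry at that cell from P, and reverse-bump it up through P; the value ejected from row 1 is w(i).

Step i=6: Q has 6 at row 2, column 2; remove 6 from row 2 of P and reverse-bump: 6 enters row 1 and ejects 5. So w(6) = 5. P is now [[1, 3, 4, 6], [2]].
Step i=5: Q has 5 at row 2, column 1; remove 2 from row 2 of P and reverse-bump: 2 enters row 1 and ejects 1. So w(5) = 1. P is now [[2, 3, 4, 6]].
Step i=4: Q has 4 at row 1, column 4; remove that cell from P, ejecting 6. So w(4) = 6. P is now [[2, 3, 4]].
Step i=3: Q has 3 at row 1, column 3; remove that cell from P, ejecting 4. So w(3) = 4. P is now [[2, 3]].
Step i=2: Q has 2 at row 1, column 2; remove that cell from P, ejecting 3. So w(2) = 3. P is now [[2]].
Step i=1: Q has 1 at row 1, column 1; remove that cell from P, ejecting 2. So w(1) = 2. P is now [].

So w = 2 3 4 6 1 5.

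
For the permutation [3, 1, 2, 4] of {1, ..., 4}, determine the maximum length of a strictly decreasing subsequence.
2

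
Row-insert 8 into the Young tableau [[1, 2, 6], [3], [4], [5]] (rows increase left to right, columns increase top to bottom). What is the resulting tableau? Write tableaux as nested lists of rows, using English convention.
[[1, 2, 6, 8], [3], [4], [5]]

8 is larger than every entry of row 1, so it is appended to row 1. The new tableau is [[1, 2, 6, 8], [3], [4], [5]].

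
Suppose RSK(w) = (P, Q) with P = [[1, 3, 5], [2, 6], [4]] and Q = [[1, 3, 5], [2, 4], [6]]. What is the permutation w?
Reverse the RSK construction: for i from n down to 1, find the cell of Q containing i, remove the entry at that cell from P, and reverse-bump it up through P; the value ejected from row 1 is w(i).

Step i=6: Q has 6 at row 3, column 1; remove 4 from row 3 of P and reverse-bump: 4 enters row 2 and ejects 2; 2 enters row 1 and ejects 1. So w(6) = 1. P is now [[2, 3, 5], [4, 6]].
Step i=5: Q has 5 at row 1, column 3; remove that cell from P, ejecting 5. So w(5) = 5. P is now [[2, 3], [4, 6]].
Step i=4: Q has 4 at row 2, column 2; remove 6 from row 2 of P and reverse-bump: 6 enters row 1 and ejects 3. So w(4) = 3. P is now [[2, 6], [4]].
Step i=3: Q has 3 at row 1, column 2; remove that cell from P, ejecting 6. So w(3) = 6. P is now [[2], [4]].
Step i=2: Q has 2 at row 2, column 1; remove 4 from row 2 of P and reverse-bump: 4 enters row 1 and ejects 2. So w(2) = 2. P is now [[4]].
Step i=1: Q has 1 at row 1, column 1; remove that cell from P, ejecting 4. So w(1) = 4. P is now [].

So w = 4 2 6 3 5 1.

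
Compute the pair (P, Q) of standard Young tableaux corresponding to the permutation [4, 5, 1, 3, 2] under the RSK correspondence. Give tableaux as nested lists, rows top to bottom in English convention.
Insert each entry of the permutation into P by Schensted row insertion, recording in Q the position of each new cell.

Insert 4: appended to row 1. P = [[4]].
Insert 5: appended to row 1. P = [[4, 5]].
Insert 1: 1 bumps 4 from row 1; 4 starts row 2. P = [[1, 5], [4]].
Insert 3: 3 bumps 5 from row 1; 5 appends to row 2. P = [[1, 3], [4, 5]].
Insert 2: 2 bumps 3 from row 1; 3 bumps 4 from row 2; 4 starts row 3. P = [[1, 2], [3, 5], [4]].

So P = [[1, 2], [3, 5], [4]], Q = [[1, 2], [3, 4], [5]].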